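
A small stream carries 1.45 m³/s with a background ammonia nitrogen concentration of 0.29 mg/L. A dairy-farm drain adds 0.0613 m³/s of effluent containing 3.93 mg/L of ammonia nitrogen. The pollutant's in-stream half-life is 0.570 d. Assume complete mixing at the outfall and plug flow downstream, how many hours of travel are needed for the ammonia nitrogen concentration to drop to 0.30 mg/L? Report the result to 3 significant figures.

7.45 h

After mixing, C = (1.450·0.2900 + 0.06130·3.930) / 1.511 = 0.6614/1.511 = 0.4376 mg/L.
Half-life 0.570 d → k = ln 2 / 0.570 = 1.216 d⁻¹.
0.4376·exp(−k·t) = 0.30 → t = ln(0.4376/0.30)/k = 26830 s = 7.453 h.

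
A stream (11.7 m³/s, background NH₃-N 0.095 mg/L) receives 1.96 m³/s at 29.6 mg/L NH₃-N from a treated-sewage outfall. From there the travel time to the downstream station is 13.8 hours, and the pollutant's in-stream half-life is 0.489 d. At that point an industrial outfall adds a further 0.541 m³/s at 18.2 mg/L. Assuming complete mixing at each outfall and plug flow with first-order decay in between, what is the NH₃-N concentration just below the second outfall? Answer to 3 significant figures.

2.54 mg/L

Mass balance: C = (11.70·0.09500 + 1.960·29.60) / 13.66 = 59.13/13.66 = 4.329 mg/L; combined flow 13.66 m³/s.
Half-life 0.489 d → k = ln 2 / 0.489 = 1.417 d⁻¹.
Decay over the reach: 4.329·exp(−kt) = 4.329·0.4426 = 1.916 mg/L.
At the second outfall, C = (13.66·1.916 + 0.5410·18.20) / (13.66 + 0.5410) = 2.536 mg/L.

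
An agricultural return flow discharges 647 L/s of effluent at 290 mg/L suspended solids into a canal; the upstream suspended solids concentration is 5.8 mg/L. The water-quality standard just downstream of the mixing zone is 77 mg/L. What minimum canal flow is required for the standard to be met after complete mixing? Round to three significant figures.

1940 L/s

Set C_mix = 77: (Q·5.800 + 647.0·290.0) / (Q + 647.0) = 77
→ Q = 647.0·(290.0 − 77)/(77 − 5.800) = 1936 L/s.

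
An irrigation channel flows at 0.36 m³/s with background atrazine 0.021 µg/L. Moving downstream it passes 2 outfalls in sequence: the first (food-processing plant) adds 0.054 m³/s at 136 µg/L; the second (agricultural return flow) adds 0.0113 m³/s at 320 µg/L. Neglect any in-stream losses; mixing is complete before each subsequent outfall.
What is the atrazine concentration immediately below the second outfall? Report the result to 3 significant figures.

25.8 µg/L

Below outfall 1: Q → 0.4140 m³/s, C = (0.3600·0.02100 + 0.05400·136.0)/0.4140 = 17.76 µg/L.
Below outfall 2: Q → 0.4253 m³/s, C = (0.4140·17.76 + 0.01130·320.0)/0.4253 = 25.79 µg/L.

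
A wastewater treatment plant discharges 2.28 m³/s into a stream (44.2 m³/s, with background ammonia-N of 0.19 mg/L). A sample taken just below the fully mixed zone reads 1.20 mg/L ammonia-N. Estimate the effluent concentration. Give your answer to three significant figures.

Mass balance: 44.20·0.1900 + 2.280·Cₑ = 46.48·1.200
→ Cₑ = (46.48·1.200 − 44.20·0.1900) / 2.280 = 20.78 mg/L.

20.8 mg/L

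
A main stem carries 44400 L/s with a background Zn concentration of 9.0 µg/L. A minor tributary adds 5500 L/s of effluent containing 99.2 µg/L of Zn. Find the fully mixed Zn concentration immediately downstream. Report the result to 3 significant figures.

Mass balance: C = (44400·9.000 + 5500·99.20) / 49900 = 945200/49900 = 18.94 µg/L.

18.9 µg/L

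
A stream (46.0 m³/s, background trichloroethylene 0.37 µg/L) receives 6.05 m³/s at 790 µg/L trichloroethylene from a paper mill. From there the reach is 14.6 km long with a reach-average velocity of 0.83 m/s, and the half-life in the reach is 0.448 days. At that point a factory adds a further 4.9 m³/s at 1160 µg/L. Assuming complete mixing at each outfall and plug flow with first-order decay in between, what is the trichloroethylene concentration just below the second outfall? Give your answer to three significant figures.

161 µg/L

Mass balance: C = (46.00·0.3700 + 6.050·790.0) / 52.05 = 4797/52.05 = 92.15 µg/L; combined flow 52.05 m³/s.
Travel time t = 14.6·1000 / 0.83 = 17590 s = 4.886 h.
Half-life 0.448 d → k = ln 2 / 0.448 = 1.547 d⁻¹.
Applying C = C₀e^(−kt): 92.15 × 0.7298 = 67.25 µg/L.
Second outfall: C = (52.05·67.25 + 4.900·1160)/56.95 = 161.3 µg/L.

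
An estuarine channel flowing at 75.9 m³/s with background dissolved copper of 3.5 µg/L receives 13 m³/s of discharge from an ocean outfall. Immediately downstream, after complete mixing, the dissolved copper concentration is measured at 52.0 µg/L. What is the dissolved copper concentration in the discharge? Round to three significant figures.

Mass balance: 75.90·3.500 + 13.00·Cₑ = 88.90·52.00
→ Cₑ = (88.90·52.00 − 75.90·3.500) / 13.00 = 335.2 µg/L.

335 µg/L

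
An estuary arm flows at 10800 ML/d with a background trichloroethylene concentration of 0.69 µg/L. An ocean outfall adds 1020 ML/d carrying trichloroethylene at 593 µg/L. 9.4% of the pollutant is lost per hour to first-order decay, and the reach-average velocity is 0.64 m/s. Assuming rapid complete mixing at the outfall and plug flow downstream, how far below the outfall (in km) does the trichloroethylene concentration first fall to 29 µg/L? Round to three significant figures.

13.5 km

Mixed concentration C = ΣQC/ΣQ = (10800·0.6900 + 1020·593.0) / 11820 = 612300/11820 = 51.80 µg/L.
9.4%/h lost → k = −ln(1 − 0.094) = 0.09872 h⁻¹.
Set 51.80·exp(−k·t) = 29 → t = ln(51.80/29)/k = 21160 s = 5.877 h.
Distance = v·t = 0.64·21160 = 13540 m = 13.54 km.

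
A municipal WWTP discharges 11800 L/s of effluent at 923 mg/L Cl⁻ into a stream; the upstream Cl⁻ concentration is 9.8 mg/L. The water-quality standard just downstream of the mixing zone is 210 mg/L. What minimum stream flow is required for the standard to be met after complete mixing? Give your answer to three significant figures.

42000 L/s

Set C_mix = 210: (Q·9.800 + 11800·923.0) / (Q + 11800) = 210
→ Q = 11800·(923.0 − 210)/(210 − 9.800) = 42020 L/s.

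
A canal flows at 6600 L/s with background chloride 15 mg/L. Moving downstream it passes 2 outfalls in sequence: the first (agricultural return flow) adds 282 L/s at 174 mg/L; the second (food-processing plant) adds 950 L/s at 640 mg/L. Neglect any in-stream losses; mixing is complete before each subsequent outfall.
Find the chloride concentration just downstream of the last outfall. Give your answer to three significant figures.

Outfall 1: combined Q = 6882 L/s; C = (6600·15.00 + 282.0·174.0)/6882 = 21.52 mg/L.
Outfall 2: combined Q = 7832 L/s; C = (6882·21.52 + 950.0·640.0)/7832 = 96.54 mg/L.

96.5 mg/L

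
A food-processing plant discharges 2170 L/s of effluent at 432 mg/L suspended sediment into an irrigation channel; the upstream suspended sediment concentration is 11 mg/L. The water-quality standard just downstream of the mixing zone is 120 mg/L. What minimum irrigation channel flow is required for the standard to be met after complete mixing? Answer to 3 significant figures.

Set C_mix = 120: (Q·11.00 + 2170·432.0) / (Q + 2170) = 120
→ Q = 2170·(432.0 − 120)/(120 − 11.00) = 6211 L/s.

6210 L/s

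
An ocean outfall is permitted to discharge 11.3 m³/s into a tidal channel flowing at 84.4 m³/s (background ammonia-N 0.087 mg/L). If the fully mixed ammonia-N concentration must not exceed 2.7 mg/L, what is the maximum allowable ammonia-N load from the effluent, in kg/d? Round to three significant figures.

Mass balance at the limit: 84.40·0.08700 + 11.30·Cₑ = 95.70·2.7 → Cₑ = 22.22 mg/L.
Load = 11.30 m³/s × 22.22 g/m³ × 86 400 s/d = 21690 kg/d.

21700 kg/d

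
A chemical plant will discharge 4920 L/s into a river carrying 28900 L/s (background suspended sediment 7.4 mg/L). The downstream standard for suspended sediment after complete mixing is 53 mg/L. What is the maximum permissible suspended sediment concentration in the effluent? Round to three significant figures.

321 mg/L

At the limit, (Qr·Cr + Qe·Cₑ)/(Qr + Qe) = 53:
Cₑ = (33820·53 − 28900·7.400) / 4920 = 320.9 mg/L.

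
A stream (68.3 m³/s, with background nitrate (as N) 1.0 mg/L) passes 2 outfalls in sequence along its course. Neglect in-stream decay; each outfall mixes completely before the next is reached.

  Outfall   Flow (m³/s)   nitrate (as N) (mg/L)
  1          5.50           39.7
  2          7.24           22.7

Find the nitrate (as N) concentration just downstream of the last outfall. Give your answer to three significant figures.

After outfall 1: Q = 68.30 + 5.500 = 73.80 m³/s; C = (68.30·1.000 + 5.500·39.70)/73.80 = 3.884 mg/L.
After outfall 2: Q = 73.80 + 7.240 = 81.04 m³/s; C = (73.80·3.884 + 7.240·22.70)/81.04 = 5.565 mg/L.

5.57 mg/L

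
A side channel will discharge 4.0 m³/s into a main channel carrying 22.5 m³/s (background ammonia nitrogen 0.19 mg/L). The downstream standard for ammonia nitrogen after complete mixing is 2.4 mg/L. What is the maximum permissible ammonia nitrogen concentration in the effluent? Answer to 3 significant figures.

14.8 mg/L

At the limit, (Qr·Cr + Qe·Cₑ)/(Qr + Qe) = 2.4:
Cₑ = (26.50·2.4 − 22.50·0.1900) / 4.000 = 14.83 mg/L.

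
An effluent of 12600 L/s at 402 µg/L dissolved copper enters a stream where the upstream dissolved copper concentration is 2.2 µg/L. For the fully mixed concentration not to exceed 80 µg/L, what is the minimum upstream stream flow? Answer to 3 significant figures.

Set C_mix = 80: (Q·2.200 + 12600·402.0) / (Q + 12600) = 80
→ Q = 12600·(402.0 − 80)/(80 − 2.200) = 52150 L/s.

52100 L/s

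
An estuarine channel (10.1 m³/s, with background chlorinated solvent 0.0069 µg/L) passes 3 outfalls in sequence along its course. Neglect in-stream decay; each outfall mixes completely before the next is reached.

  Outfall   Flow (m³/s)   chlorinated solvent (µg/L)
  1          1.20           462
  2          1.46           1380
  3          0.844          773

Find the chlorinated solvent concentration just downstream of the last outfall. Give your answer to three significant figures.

Outfall 1: combined Q = 11.30 m³/s; C = (10.10·0.006900 + 1.200·462.0)/11.30 = 49.07 µg/L.
Outfall 2: combined Q = 12.76 m³/s; C = (11.30·49.07 + 1.460·1380)/12.76 = 201.4 µg/L.
Outfall 3: combined Q = 13.60 m³/s; C = (12.76·201.4 + 0.8440·773.0)/13.60 = 236.8 µg/L.

237 µg/L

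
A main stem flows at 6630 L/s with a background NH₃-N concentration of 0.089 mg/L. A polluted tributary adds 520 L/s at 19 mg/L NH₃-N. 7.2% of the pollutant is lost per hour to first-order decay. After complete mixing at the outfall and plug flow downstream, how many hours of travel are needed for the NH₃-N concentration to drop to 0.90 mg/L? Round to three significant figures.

6.51 h

After mixing, C = (6630·0.08900 + 520.0·19.00) / 7150 = 10470/7150 = 1.464 mg/L.
7.2%/h lost → k = −ln(1 − 0.072) = 0.07472 h⁻¹.
1.464·exp(−k·t) = 0.90 → t = ln(1.464/0.90)/k = 23450 s = 6.514 h.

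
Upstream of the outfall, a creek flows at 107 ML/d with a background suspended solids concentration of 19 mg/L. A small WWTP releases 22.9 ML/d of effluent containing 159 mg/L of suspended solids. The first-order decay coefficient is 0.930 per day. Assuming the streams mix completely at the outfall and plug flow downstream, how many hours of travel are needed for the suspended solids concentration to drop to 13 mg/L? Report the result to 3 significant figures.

After mixing, C = (107.0·19.00 + 22.90·159.0) / 129.9 = 5674/129.9 = 43.68 mg/L.
43.68·exp(−k·t) = 13 → t = ln(43.68/13)/k = 112600 s = 31.28 h.

31.3 h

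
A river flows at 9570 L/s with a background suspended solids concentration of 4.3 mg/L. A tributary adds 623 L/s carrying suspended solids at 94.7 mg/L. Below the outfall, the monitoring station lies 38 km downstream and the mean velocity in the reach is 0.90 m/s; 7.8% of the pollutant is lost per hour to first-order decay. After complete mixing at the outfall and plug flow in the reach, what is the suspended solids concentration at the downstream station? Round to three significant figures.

3.79 mg/L

Mass balance: C = (9570·4.300 + 623.0·94.70) / 10190 = 100100/10190 = 9.825 mg/L.
Travel time t = 38·1000 / 0.90 = 42220 s = 11.73 h.
7.8%/h lost → k = −ln(1 − 0.078) = 0.08121 h⁻¹.
Decay over the reach: 9.825·exp(−kt) = 9.825·0.3858 = 3.790 mg/L.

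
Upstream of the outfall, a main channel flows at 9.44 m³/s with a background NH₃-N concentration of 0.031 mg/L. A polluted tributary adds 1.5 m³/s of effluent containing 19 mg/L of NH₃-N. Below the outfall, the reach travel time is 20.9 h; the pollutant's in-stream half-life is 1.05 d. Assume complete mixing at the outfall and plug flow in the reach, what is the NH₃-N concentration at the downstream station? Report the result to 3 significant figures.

Flow-weighted average: C = (9.440·0.03100 + 1.500·19.00) / 10.94 = 28.79/10.94 = 2.632 mg/L.
Half-life 1.05 d → k = ln 2 / 1.05 = 0.6601 d⁻¹.
Applying C = C₀e^(−kt): 2.632 × 0.5628 = 1.481 mg/L.

1.48 mg/L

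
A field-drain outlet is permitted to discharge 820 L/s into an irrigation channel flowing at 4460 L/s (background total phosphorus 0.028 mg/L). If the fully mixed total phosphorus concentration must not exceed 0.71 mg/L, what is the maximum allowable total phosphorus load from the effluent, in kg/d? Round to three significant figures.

313 kg/d

Mass balance at the limit: 4460·0.02800 + 820.0·Cₑ = 5280·0.71 → Cₑ = 4.419 mg/L.
820.0 L/s = 0.8200 m³/s. Load = 0.8200 m³/s × 4.419 g/m³ × 86 400 s/d = 313.1 kg/d.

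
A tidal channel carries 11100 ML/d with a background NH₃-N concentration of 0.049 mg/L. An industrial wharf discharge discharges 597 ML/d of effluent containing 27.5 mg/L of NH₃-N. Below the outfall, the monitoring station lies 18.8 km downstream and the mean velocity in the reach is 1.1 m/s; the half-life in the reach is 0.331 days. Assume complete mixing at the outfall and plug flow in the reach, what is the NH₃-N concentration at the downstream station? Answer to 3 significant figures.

After mixing, C = (11100·0.04900 + 597.0·27.50) / 11700 = 16960/11700 = 1.450 mg/L.
Travel time t = 18.8·1000 / 1.1 = 17090 s = 4.747 h.
Half-life 0.331 d → k = ln 2 / 0.331 = 2.094 d⁻¹.
Applying C = C₀e^(−kt): 1.450 × 0.6608 = 0.9583 mg/L.

0.958 mg/L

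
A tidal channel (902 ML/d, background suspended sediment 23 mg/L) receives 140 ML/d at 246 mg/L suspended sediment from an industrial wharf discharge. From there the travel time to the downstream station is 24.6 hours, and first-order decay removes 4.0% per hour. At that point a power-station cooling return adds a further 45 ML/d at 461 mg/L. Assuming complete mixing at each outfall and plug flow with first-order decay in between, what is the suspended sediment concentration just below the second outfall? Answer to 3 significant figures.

After mixing, C = (902.0·23.00 + 140.0·246.0) / 1042 = 55190/1042 = 52.96 mg/L; combined flow 1042 ML/d.
4.0%/h lost → k = −ln(1 − 0.04) = 0.04082 h⁻¹.
After decay, C = 52.96 × e^(−kt) = 52.96 × 0.3663 = 19.40 mg/L.
Second outfall: C = (1042·19.40 + 45.00·461.0)/1087 = 37.68 mg/L.

37.7 mg/L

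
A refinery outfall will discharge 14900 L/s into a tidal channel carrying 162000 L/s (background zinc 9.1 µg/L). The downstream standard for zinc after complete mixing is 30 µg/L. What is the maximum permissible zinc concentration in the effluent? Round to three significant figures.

257 µg/L

At the limit, (Qr·Cr + Qe·Cₑ)/(Qr + Qe) = 30:
Cₑ = (176900·30 − 162000·9.100) / 14900 = 257.2 µg/L.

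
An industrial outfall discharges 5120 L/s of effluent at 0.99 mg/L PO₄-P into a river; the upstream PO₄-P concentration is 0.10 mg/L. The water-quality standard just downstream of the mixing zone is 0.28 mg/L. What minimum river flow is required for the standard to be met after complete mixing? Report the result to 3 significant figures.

20200 L/s

Set C_mix = 0.28: (Q·0.1000 + 5120·0.9900) / (Q + 5120) = 0.28
→ Q = 5120·(0.9900 − 0.28)/(0.28 − 0.1000) = 20200 L/s.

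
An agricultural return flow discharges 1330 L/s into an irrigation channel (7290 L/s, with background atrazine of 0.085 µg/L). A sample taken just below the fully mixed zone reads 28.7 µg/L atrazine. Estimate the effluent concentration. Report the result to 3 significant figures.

186 µg/L

Mass balance: 7290·0.08500 + 1330·Cₑ = 8620·28.70
→ Cₑ = (8620·28.70 − 7290·0.08500) / 1330 = 185.5 µg/L.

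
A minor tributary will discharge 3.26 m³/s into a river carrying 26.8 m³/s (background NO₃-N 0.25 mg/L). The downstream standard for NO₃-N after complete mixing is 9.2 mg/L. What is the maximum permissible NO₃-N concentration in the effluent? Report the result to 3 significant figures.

At the limit, (Qr·Cr + Qe·Cₑ)/(Qr + Qe) = 9.2:
Cₑ = (30.06·9.2 − 26.80·0.2500) / 3.260 = 82.78 mg/L.

82.8 mg/L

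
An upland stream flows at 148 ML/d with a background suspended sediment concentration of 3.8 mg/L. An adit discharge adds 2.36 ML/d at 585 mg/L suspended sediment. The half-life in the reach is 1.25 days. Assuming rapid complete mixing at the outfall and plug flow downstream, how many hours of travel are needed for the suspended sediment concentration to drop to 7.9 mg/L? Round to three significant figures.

21.3 h

Flow-weighted average: C = (148.0·3.800 + 2.360·585.0) / 150.4 = 1943/150.4 = 12.92 mg/L.
Half-life 1.25 d → k = ln 2 / 1.25 = 0.5545 d⁻¹.
12.92·exp(−k·t) = 7.9 → t = ln(12.92/7.9)/k = 76670 s = 21.30 h.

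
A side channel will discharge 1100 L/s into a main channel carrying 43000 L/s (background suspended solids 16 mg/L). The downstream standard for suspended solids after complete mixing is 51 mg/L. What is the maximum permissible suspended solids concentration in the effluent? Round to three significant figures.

At the limit, (Qr·Cr + Qe·Cₑ)/(Qr + Qe) = 51:
Cₑ = (44100·51 − 43000·16.00) / 1100 = 1419 mg/L.

1420 mg/L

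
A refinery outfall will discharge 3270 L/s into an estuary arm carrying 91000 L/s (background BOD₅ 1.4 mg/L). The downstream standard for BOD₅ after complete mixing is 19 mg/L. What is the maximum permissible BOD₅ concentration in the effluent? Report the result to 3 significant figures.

509 mg/L

At the limit, (Qr·Cr + Qe·Cₑ)/(Qr + Qe) = 19:
Cₑ = (94270·19 − 91000·1.400) / 3270 = 508.8 mg/L.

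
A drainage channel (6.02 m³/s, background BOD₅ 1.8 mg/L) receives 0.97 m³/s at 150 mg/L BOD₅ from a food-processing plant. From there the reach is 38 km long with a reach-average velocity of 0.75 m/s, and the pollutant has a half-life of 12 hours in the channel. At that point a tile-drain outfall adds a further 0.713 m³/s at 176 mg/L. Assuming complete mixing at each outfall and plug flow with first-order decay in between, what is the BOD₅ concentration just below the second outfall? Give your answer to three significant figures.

25.3 mg/L

Flow-weighted average: C = (6.020·1.800 + 0.9700·150.0) / 6.990 = 156.3/6.990 = 22.37 mg/L; combined flow 6.990 m³/s.
Travel time t = 38·1000 / 0.75 = 50670 s = 14.07 h.
Half-life 12 h → k = ln 2 / 12 = 0.05776 h⁻¹ = 1.386 d⁻¹.
First-order decay: C = 22.37·exp(−k·t) = 22.37·0.4435 = 9.920 mg/L.
At the second outfall, C = (6.990·9.920 + 0.7130·176.0) / (6.990 + 0.7130) = 25.29 mg/L.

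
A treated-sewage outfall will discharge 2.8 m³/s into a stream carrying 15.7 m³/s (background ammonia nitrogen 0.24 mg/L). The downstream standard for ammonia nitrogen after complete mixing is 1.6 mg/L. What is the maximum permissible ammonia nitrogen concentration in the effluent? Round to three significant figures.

9.23 mg/L

At the limit, (Qr·Cr + Qe·Cₑ)/(Qr + Qe) = 1.6:
Cₑ = (18.50·1.6 − 15.70·0.2400) / 2.800 = 9.226 mg/L.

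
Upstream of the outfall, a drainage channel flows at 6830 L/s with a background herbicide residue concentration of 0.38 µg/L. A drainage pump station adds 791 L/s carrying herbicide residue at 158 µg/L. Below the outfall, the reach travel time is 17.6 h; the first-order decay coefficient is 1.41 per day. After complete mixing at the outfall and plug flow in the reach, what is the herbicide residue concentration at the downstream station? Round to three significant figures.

5.95 µg/L

Mass balance: C = (6830·0.3800 + 791.0·158.0) / 7621 = 127600/7621 = 16.74 µg/L.
Applying C = C₀e^(−kt): 16.74 × 0.3556 = 5.952 µg/L.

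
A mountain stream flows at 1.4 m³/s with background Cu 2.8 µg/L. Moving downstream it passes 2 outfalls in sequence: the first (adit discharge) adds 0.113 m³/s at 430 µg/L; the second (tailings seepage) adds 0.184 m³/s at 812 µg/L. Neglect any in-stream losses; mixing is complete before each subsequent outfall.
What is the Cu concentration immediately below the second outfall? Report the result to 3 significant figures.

Outfall 1: combined Q = 1.513 m³/s; C = (1.400·2.800 + 0.1130·430.0)/1.513 = 34.71 µg/L.
Outfall 2: combined Q = 1.697 m³/s; C = (1.513·34.71 + 0.1840·812.0)/1.697 = 119.0 µg/L.

119 µg/L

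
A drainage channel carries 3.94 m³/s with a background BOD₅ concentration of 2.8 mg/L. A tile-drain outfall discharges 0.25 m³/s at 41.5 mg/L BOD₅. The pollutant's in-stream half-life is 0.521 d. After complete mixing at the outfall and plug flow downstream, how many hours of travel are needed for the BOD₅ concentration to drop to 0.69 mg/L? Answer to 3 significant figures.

36.1 h

Mass balance: C = (3.940·2.800 + 0.2500·41.50) / 4.190 = 21.41/4.190 = 5.109 mg/L.
Half-life 0.521 d → k = ln 2 / 0.521 = 1.330 d⁻¹.
5.109·exp(−k·t) = 0.69 → t = ln(5.109/0.69)/k = 130000 s = 36.12 h.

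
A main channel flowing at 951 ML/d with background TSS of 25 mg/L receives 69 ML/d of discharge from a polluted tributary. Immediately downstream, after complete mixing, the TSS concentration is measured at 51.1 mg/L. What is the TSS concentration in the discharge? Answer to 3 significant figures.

411 mg/L

Mass balance: 951.0·25.00 + 69.00·Cₑ = 1020·51.10
→ Cₑ = (1020·51.10 − 951.0·25.00) / 69.00 = 410.8 mg/L.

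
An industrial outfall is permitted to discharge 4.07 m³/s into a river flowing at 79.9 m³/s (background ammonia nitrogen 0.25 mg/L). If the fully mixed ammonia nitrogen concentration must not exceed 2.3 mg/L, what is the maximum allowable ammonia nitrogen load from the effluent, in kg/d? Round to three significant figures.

15000 kg/d

Mass balance at the limit: 79.90·0.2500 + 4.070·Cₑ = 83.97·2.3 → Cₑ = 42.54 mg/L.
Load = 4.070 m³/s × 42.54 g/m³ × 86 400 s/d = 14960 kg/d.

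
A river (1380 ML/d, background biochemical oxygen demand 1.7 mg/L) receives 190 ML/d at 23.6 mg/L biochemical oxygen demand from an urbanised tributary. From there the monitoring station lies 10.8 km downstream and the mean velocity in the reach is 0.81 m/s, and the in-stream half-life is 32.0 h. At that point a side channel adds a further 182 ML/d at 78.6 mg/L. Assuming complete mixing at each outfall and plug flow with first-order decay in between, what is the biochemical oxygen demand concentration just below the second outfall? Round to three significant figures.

After mixing, C = (1380·1.700 + 190.0·23.60) / 1570 = 6830/1570 = 4.350 mg/L; combined flow 1570 ML/d.
Travel time t = 10.8·1000 / 0.81 = 13330 s = 3.704 h.
Half-life 32.0 h → k = ln 2 / 32.0 = 0.02166 h⁻¹ = 0.5199 d⁻¹.
First-order decay: C = 4.350·exp(−k·t) = 4.350·0.9229 = 4.015 mg/L.
Second outfall: C = (1570·4.015 + 182.0·78.60)/1752 = 11.76 mg/L.

11.8 mg/L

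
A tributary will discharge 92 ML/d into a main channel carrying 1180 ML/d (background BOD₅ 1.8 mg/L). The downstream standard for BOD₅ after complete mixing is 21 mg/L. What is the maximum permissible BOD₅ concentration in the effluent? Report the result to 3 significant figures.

267 mg/L

At the limit, (Qr·Cr + Qe·Cₑ)/(Qr + Qe) = 21:
Cₑ = (1272·21 − 1180·1.800) / 92.00 = 267.3 mg/L.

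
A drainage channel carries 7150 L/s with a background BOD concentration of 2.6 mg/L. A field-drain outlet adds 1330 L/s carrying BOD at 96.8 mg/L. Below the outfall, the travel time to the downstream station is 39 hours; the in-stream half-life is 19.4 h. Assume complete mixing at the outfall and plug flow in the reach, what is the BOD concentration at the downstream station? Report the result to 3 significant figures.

4.31 mg/L

Mixed concentration C = ΣQC/ΣQ = (7150·2.600 + 1330·96.80) / 8480 = 147300/8480 = 17.37 mg/L.
Half-life 19.4 h → k = ln 2 / 19.4 = 0.03573 h⁻¹ = 0.8575 d⁻¹.
Decay over the reach: 17.37·exp(−kt) = 17.37·0.2482 = 4.313 mg/L.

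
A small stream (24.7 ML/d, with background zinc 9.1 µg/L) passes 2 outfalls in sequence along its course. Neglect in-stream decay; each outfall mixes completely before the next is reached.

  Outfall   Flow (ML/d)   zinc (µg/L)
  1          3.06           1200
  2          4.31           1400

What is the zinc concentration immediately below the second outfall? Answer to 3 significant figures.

310 µg/L

After outfall 1: Q = 24.70 + 3.060 = 27.76 ML/d; C = (24.70·9.100 + 3.060·1200)/27.76 = 140.4 µg/L.
After outfall 2: Q = 27.76 + 4.310 = 32.07 ML/d; C = (27.76·140.4 + 4.310·1400)/32.07 = 309.7 µg/L.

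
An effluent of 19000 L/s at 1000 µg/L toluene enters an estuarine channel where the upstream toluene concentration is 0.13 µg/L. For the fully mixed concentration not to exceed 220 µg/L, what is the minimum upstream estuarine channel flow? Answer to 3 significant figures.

Set C_mix = 220: (Q·0.1300 + 19000·1000) / (Q + 19000) = 220
→ Q = 19000·(1000 − 220)/(220 − 0.1300) = 67400 L/s.

67400 L/s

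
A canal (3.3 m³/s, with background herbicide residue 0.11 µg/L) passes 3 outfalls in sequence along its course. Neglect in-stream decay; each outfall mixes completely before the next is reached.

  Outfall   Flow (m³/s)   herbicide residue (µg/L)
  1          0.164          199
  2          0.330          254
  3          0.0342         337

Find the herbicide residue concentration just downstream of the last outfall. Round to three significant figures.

Below outfall 1: Q → 3.464 m³/s, C = (3.300·0.1100 + 0.1640·199.0)/3.464 = 9.526 µg/L.
Below outfall 2: Q → 3.794 m³/s, C = (3.464·9.526 + 0.3300·254.0)/3.794 = 30.79 µg/L.
Below outfall 3: Q → 3.828 m³/s, C = (3.794·30.79 + 0.03420·337.0)/3.828 = 33.53 µg/L.

33.5 µg/L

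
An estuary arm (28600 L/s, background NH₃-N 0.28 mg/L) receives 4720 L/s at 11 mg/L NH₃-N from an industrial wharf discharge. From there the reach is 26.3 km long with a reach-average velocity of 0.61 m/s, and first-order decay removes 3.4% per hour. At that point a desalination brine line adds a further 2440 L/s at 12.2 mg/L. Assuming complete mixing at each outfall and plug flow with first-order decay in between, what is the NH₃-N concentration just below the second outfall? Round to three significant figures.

Flow-weighted average: C = (28600·0.2800 + 4720·11.00) / 33320 = 59930/33320 = 1.799 mg/L; combined flow 33320 L/s.
Travel time t = 26.3·1000 / 0.61 = 43110 s = 11.98 h.
3.4%/h lost → k = −ln(1 − 0.034) = 0.03459 h⁻¹.
Decay over the reach: 1.799·exp(−kt) = 1.799·0.6608 = 1.189 mg/L.
At the second outfall, C = (33320·1.189 + 2440·12.20) / (33320 + 2440) = 1.940 mg/L.

1.94 mg/L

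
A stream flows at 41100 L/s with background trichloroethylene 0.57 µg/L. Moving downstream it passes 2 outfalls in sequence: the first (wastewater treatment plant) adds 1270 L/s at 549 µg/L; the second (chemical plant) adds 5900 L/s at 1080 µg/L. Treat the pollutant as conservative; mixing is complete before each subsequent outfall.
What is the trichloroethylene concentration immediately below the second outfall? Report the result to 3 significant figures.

147 µg/L

Outfall 1: combined Q = 42370 L/s; C = (41100·0.5700 + 1270·549.0)/42370 = 17.01 µg/L.
Outfall 2: combined Q = 48270 L/s; C = (42370·17.01 + 5900·1080)/48270 = 146.9 µg/L.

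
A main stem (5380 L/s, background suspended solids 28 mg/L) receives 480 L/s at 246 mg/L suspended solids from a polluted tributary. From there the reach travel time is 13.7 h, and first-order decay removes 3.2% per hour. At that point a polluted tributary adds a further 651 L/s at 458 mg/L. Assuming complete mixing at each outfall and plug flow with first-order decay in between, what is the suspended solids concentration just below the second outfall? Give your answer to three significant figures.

Mass balance: C = (5380·28.00 + 480.0·246.0) / 5860 = 268700/5860 = 45.86 mg/L; combined flow 5860 L/s.
3.2%/h lost → k = −ln(1 − 0.032) = 0.03252 h⁻¹.
First-order decay: C = 45.86·exp(−k·t) = 45.86·0.6405 = 29.37 mg/L.
At the second outfall, C = (5860·29.37 + 651.0·458.0) / (5860 + 651.0) = 72.23 mg/L.

72.2 mg/L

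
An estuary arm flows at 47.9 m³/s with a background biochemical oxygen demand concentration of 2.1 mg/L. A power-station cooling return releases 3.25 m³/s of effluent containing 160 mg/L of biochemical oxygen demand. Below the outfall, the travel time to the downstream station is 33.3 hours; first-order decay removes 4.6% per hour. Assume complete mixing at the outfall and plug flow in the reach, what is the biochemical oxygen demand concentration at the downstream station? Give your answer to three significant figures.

Conservation of mass: C = (47.90·2.100 + 3.250·160.0) / 51.15 = 620.6/51.15 = 12.13 mg/L.
4.6%/h lost → k = −ln(1 − 0.046) = 0.04709 h⁻¹.
After decay, C = 12.13 × e^(−kt) = 12.13 × 0.2084 = 2.529 mg/L.

2.53 mg/L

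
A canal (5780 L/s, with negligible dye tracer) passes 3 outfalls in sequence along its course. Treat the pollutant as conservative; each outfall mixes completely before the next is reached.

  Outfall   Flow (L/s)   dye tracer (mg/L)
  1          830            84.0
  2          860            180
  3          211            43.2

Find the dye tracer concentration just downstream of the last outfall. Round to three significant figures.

30.4 mg/L

After outfall 1: Q = 5780 + 830.0 = 6610 L/s; C = (5780·0 + 830.0·84.00)/6610 = 10.55 mg/L.
After outfall 2: Q = 6610 + 860.0 = 7470 L/s; C = (6610·10.55 + 860.0·180.0)/7470 = 30.06 mg/L.
After outfall 3: Q = 7470 + 211.0 = 7681 L/s; C = (7470·30.06 + 211.0·43.20)/7681 = 30.42 mg/L.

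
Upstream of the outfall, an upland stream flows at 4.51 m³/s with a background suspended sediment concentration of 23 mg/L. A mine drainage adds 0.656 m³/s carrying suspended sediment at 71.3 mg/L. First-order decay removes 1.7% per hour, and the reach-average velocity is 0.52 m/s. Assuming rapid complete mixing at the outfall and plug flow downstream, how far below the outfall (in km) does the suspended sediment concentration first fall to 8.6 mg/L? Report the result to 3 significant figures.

133 km

Flow-weighted average: C = (4.510·23.00 + 0.6560·71.30) / 5.166 = 150.5/5.166 = 29.13 mg/L.
1.7%/h lost → k = −ln(1 − 0.017) = 0.01715 h⁻¹.
Set 29.13·exp(−k·t) = 8.6 → t = ln(29.13/8.6)/k = 256200 s = 71.16 h.
Distance = v·t = 0.52·256200 = 133200 m = 133.2 km.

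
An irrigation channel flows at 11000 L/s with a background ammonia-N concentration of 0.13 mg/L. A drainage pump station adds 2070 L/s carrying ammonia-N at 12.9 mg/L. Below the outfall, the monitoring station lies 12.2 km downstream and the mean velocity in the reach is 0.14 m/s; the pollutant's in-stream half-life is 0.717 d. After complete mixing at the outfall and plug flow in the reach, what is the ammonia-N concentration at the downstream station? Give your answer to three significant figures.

Flow-weighted average: C = (11000·0.1300 + 2070·12.90) / 13070 = 28130/13070 = 2.152 mg/L.
Travel time t = 12.2·1000 / 0.14 = 87140 s = 24.21 h.
Half-life 0.717 d → k = ln 2 / 0.717 = 0.9667 d⁻¹.
Applying C = C₀e^(−kt): 2.152 × 0.3772 = 0.8119 mg/L.

0.812 mg/L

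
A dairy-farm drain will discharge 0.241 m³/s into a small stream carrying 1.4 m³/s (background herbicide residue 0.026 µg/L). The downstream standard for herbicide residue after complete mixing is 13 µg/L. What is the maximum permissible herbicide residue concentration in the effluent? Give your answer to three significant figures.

88.4 µg/L

At the limit, (Qr·Cr + Qe·Cₑ)/(Qr + Qe) = 13:
Cₑ = (1.641·13 − 1.400·0.02600) / 0.2410 = 88.37 µg/L.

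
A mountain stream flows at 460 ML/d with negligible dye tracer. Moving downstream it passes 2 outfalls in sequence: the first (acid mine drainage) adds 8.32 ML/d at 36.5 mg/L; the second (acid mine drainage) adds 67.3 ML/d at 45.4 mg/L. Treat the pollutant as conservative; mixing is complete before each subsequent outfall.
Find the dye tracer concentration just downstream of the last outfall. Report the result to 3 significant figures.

6.27 mg/L

After outfall 1: Q = 460.0 + 8.320 = 468.3 ML/d; C = (460.0·0 + 8.320·36.50)/468.3 = 0.6484 mg/L.
After outfall 2: Q = 468.3 + 67.30 = 535.6 ML/d; C = (468.3·0.6484 + 67.30·45.40)/535.6 = 6.271 mg/L.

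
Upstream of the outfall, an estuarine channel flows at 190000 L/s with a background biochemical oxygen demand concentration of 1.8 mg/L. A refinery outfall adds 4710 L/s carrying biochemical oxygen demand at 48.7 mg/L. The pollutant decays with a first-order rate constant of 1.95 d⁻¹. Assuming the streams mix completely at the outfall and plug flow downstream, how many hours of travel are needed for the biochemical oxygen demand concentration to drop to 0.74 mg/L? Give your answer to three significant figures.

17.0 h

Flow-weighted average: C = (190000·1.800 + 4710·48.70) / 194700 = 571400/194700 = 2.935 mg/L.
2.935·exp(−k·t) = 0.74 → t = ln(2.935/0.74)/k = 61040 s = 16.96 h.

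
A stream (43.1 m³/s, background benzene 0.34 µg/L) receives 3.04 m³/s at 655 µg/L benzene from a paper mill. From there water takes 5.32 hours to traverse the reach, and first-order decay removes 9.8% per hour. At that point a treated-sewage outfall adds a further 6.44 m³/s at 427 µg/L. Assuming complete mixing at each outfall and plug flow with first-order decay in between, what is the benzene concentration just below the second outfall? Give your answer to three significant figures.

Conservation of mass: C = (43.10·0.3400 + 3.040·655.0) / 46.14 = 2006/46.14 = 43.47 µg/L; combined flow 46.14 m³/s.
9.8%/h lost → k = −ln(1 − 0.098) = 0.1031 h⁻¹.
Decay over the reach: 43.47·exp(−kt) = 43.47·0.5777 = 25.11 µg/L.
At the second outfall, C = (46.14·25.11 + 6.440·427.0) / (46.14 + 6.440) = 74.34 µg/L.

74.3 µg/L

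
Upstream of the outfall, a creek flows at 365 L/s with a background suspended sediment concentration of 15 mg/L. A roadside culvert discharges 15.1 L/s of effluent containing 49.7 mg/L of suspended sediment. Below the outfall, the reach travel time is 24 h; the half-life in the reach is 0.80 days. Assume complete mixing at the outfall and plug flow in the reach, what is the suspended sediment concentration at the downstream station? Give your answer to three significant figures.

6.89 mg/L

Conservation of mass: C = (365.0·15.00 + 15.10·49.70) / 380.1 = 6225/380.1 = 16.38 mg/L.
Half-life 0.80 d → k = ln 2 / 0.80 = 0.8664 d⁻¹.
First-order decay: C = 16.38·exp(−k·t) = 16.38·0.4204 = 6.886 mg/L.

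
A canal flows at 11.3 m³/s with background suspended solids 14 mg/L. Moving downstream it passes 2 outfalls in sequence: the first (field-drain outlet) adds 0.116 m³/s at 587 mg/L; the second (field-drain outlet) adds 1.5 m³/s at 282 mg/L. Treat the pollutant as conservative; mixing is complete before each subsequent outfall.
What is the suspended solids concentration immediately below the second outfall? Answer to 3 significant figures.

50.3 mg/L

After outfall 1: Q = 11.30 + 0.1160 = 11.42 m³/s; C = (11.30·14.00 + 0.1160·587.0)/11.42 = 19.82 mg/L.
After outfall 2: Q = 11.42 + 1.500 = 12.92 m³/s; C = (11.42·19.82 + 1.500·282.0)/12.92 = 50.27 mg/L.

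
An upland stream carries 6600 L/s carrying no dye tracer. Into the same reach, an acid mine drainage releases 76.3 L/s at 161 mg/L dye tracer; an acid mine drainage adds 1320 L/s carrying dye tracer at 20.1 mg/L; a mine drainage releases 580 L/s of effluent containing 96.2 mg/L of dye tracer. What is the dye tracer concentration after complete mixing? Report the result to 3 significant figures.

11.0 mg/L

Mixed concentration C = ΣQC/ΣQ = (6600·0 + 76.30·161.0 + 1320·20.10 + 580.0·96.20) / 8576 = 94610/8576 = 11.03 mg/L.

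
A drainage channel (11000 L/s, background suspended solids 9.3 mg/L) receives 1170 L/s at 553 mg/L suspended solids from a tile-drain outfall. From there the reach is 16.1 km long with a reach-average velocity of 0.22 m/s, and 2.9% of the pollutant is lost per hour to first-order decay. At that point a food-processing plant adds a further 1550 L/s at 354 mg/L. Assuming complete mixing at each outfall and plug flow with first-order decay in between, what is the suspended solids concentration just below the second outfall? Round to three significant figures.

Flow-weighted average: C = (11000·9.300 + 1170·553.0) / 12170 = 749300/12170 = 61.57 mg/L; combined flow 12170 L/s.
Travel time t = 16.1·1000 / 0.22 = 73180 s = 20.33 h.
2.9%/h lost → k = −ln(1 − 0.029) = 0.02943 h⁻¹.
First-order decay: C = 61.57·exp(−k·t) = 61.57·0.5498 = 33.85 mg/L.
At the second outfall, C = (12170·33.85 + 1550·354.0) / (12170 + 1550) = 70.02 mg/L.

70.0 mg/L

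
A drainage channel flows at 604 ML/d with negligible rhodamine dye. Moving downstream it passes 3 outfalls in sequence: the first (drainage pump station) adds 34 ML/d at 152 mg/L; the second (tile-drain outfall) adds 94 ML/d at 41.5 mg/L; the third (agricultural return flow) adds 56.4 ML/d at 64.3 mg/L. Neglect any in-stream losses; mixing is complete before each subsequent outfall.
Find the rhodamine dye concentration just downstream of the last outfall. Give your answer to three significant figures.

16.1 mg/L

Outfall 1: combined Q = 638.0 ML/d; C = (604.0·0 + 34.00·152.0)/638.0 = 8.100 mg/L.
Outfall 2: combined Q = 732.0 ML/d; C = (638.0·8.100 + 94.00·41.50)/732.0 = 12.39 mg/L.
Outfall 3: combined Q = 788.4 ML/d; C = (732.0·12.39 + 56.40·64.30)/788.4 = 16.10 mg/L.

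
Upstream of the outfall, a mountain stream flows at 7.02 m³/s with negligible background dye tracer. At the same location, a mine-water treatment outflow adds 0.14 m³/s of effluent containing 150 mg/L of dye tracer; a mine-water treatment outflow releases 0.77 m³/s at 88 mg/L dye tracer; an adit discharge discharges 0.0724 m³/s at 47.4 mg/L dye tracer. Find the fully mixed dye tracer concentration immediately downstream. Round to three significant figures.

11.5 mg/L

Mixed concentration C = ΣQC/ΣQ = (7.020·0 + 0.1400·150.0 + 0.7700·88.00 + 0.07240·47.40) / 8.002 = 92.19/8.002 = 11.52 mg/L.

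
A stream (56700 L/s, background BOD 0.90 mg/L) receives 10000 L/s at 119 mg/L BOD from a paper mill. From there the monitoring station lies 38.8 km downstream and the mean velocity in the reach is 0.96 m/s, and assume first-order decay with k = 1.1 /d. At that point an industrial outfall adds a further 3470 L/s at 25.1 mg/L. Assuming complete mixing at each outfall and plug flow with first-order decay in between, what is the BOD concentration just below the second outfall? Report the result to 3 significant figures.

11.8 mg/L

Flow-weighted average: C = (56700·0.9000 + 10000·119.0) / 66700 = 1241000/66700 = 18.61 mg/L; combined flow 66700 L/s.
Travel time t = 38.8·1000 / 0.96 = 40420 s = 11.23 h.
Applying C = C₀e^(−kt): 18.61 × 0.5978 = 11.12 mg/L.
Second outfall: C = (66700·11.12 + 3470·25.10)/70170 = 11.81 mg/L.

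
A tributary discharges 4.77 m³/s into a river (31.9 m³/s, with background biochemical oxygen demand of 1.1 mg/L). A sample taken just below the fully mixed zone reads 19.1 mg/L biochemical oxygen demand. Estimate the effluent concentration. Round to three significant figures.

139 mg/L

Mass balance: 31.90·1.100 + 4.770·Cₑ = 36.67·19.10
→ Cₑ = (36.67·19.10 − 31.90·1.100) / 4.770 = 139.5 mg/L.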